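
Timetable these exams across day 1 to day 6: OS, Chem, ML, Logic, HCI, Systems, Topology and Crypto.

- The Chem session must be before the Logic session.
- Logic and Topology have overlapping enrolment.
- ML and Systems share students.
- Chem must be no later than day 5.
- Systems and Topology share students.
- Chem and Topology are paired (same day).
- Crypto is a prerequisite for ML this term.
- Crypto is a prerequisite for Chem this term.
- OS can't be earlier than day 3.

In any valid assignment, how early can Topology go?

day 2

Topology must be in the same day as Chem, which can't be before day 2, so Topology is at least day 2; Topology must be in the same day as Chem, which can't be after day 5, so Topology is at most day 5.
Topology at day 2 is achievable: ML in day 2, Crypto in day 1, HCI in day 1, Systems in day 1, Chem in day 2, Topology in day 2, OS in day 3, Logic in day 3.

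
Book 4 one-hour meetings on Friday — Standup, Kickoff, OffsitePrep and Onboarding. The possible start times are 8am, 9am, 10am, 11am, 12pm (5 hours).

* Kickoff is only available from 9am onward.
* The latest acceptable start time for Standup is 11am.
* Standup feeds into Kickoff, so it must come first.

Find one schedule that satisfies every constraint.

OffsitePrep=8am; Onboarding=8am; Kickoff=9am; Standup=8am

Checking: Standup(8am) before Kickoff(9am); Kickoff=9am in [9am,12pm]; Standup=8am in [8am,11am].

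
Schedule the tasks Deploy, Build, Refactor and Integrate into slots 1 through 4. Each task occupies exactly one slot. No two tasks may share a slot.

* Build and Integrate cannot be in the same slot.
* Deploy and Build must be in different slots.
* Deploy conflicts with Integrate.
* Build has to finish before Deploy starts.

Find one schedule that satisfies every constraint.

Integrate -> 4; Refactor -> 3; Deploy -> 2; Build -> 1

Checking: Build(1) before Deploy(2); Deploy(2) != Integrate(4); Build(1) != Integrate(4); Deploy(2) != Build(1); max 1 per slot (cap 1).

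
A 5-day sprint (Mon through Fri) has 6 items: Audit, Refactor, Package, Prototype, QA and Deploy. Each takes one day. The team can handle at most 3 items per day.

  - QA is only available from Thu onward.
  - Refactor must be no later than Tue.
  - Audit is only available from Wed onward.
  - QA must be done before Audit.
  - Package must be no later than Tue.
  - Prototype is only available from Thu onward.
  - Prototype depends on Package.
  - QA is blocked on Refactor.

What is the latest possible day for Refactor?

Refactor's own window allows nothing later than Tue.
Refactor at Tue is achievable: Audit=Fri, Deploy=Mon, Refactor=Tue, QA=Thu, Prototype=Thu, Package=Mon.

Tue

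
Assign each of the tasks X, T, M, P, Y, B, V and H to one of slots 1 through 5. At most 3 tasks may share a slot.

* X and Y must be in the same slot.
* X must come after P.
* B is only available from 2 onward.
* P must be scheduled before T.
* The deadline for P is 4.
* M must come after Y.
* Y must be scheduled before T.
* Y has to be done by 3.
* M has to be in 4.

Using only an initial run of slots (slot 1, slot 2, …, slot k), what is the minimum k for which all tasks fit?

The precedence chain requires at least 3 distinct slots.
With at most 3 per slot and 8 tasks, at least 3 slots are needed.
M can't be placed before 4, so the schedule must run through at least slot 4.
4 works (last occupied slot: 4): for example M=4, T=3, P=1, V=1, X=2, B=2, H=1, Y=2.

4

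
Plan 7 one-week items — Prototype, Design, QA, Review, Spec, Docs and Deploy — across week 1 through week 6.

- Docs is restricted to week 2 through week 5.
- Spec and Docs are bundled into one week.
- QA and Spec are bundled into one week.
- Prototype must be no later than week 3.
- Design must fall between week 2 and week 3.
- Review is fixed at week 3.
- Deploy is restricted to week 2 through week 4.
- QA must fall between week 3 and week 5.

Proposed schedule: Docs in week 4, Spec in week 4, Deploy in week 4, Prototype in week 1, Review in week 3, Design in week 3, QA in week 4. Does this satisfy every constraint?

QA and Spec are bundled into one week — holds.
Design must fall between week 2 and week 3 — holds.
Review is fixed at week 3 — holds.
Prototype must be no later than week 3 — holds.
Deploy is restricted to week 2 through week 4 — holds.
QA must fall between week 3 and week 5 — holds.
Docs is restricted to week 2 through week 5 — holds.
Spec and Docs are bundled into one week — holds.

Yes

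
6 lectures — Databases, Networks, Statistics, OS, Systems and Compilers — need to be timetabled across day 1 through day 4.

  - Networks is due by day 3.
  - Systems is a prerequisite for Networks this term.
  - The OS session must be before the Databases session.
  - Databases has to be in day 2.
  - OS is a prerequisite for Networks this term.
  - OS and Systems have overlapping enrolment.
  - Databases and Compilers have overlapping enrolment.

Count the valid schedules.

12

Splitting on Statistics: it can be day 1 (3), day 2 (3), day 3 (3), day 4 (3). Listing each branch's schedules as (Databases, Networks, OS, Systems, Compilers) by day number:
Statistics=day 1: (2,3,1,2,1) (2,3,1,2,3) (2,3,1,2,4) — 3.
Statistics=day 2: (2,3,1,2,1) (2,3,1,2,3) (2,3,1,2,4) — 3.
Statistics=day 3: (2,3,1,2,1) (2,3,1,2,3) (2,3,1,2,4) — 3.
Statistics=day 4: (2,3,1,2,1) (2,3,1,2,3) (2,3,1,2,4) — 3.
Summing: 3 + 3 + 3 + 3 = 12.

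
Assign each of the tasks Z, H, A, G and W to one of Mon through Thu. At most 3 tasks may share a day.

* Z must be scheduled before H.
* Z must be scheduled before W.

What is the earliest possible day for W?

Tue

Precedence pushes W to at least Tue.
W at Tue is achievable: G in Mon, H in Tue, Z in Mon, W in Tue, A in Mon.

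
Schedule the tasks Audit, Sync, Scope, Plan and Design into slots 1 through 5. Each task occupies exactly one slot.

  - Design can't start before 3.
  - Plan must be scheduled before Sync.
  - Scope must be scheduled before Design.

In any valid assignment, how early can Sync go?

Precedence pushes Sync to at least 2.
Sync at 2 is achievable: Scope=1; Audit=1; Design=3; Plan=1; Sync=2.

2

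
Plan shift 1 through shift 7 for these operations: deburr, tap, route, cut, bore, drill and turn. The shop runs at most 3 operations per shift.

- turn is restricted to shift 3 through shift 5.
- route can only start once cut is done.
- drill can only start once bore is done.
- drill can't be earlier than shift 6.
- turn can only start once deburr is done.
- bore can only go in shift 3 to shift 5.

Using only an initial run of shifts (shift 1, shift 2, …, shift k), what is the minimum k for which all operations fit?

The precedence chain requires at least 2 distinct shifts.
With at most 3 per shift and 7 operations, at least 3 shifts are needed.
drill can't be placed before shift 6, so the schedule must run through at least shift 6.
6 works (last occupied shift: shift 6): for example tap in shift 1, cut in shift 1, deburr in shift 1, route in shift 2, turn in shift 3, bore in shift 3, drill in shift 6.

6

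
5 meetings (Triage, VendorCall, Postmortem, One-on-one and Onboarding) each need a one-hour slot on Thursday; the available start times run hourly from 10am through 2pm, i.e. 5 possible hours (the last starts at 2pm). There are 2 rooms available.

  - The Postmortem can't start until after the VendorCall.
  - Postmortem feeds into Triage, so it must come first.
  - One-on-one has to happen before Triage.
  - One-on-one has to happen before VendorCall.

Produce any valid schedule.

Triage in 1pm, VendorCall in 11am, One-on-one in 10am, Onboarding in 10am, Postmortem in 12pm

Checking: One-on-one(10am) before VendorCall(11am); Postmortem(12pm) before Triage(1pm); One-on-one(10am) before Triage(1pm); VendorCall(11am) before Postmortem(12pm); max 2 per hour (cap 2).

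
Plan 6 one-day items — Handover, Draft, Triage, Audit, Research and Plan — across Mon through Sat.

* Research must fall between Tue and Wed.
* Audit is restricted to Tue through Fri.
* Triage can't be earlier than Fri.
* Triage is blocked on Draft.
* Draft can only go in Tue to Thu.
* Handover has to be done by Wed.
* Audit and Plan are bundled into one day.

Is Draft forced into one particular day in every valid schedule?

No

Draft can be Tue (e.g. Audit -> Tue, Plan -> Tue, Research -> Tue, Triage -> Fri, Handover -> Mon, Draft -> Tue) or Wed (e.g. Handover -> Mon, Research -> Tue, Audit -> Tue, Draft -> Wed, Triage -> Fri, Plan -> Tue).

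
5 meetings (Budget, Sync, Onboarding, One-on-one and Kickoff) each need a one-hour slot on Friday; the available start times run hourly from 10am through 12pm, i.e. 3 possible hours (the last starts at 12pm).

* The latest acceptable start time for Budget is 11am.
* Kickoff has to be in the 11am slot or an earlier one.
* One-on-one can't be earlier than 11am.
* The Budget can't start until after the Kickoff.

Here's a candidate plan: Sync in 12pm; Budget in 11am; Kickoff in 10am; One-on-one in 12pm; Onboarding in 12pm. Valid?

Kickoff has to be in the 11am slot or an earlier one — holds.
The Budget can't start until after the Kickoff — holds.
One-on-one can't be earlier than 11am — holds.
The latest acceptable start time for Budget is 11am — holds.

Yes, all constraints hold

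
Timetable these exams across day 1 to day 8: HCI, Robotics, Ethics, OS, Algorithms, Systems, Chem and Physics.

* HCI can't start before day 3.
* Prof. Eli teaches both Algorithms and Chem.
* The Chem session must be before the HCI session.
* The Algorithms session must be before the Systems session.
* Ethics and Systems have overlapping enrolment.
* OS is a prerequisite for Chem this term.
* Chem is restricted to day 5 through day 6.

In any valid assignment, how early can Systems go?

day 2

Precedence pushes Systems to at least day 2.
Systems at day 2 is achievable: HCI in day 6; Ethics in day 1; Physics in day 1; Chem in day 5; Robotics in day 1; Systems in day 2; OS in day 1; Algorithms in day 1.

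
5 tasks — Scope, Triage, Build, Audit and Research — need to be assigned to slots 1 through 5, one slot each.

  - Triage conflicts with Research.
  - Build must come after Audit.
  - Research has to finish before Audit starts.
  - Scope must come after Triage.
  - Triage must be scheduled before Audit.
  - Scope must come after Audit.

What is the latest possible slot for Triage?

Downstream work caps Triage at 3.
Triage at 3 is achievable: Research in 1, Triage in 3, Build in 5, Audit in 4, Scope in 5.

3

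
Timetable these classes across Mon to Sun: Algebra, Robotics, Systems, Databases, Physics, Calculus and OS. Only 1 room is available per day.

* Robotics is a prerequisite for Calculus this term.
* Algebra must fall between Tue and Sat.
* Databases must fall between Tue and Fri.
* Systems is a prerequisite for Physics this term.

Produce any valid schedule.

OS -> Sun, Physics -> Fri, Calculus -> Sat, Systems -> Thu, Databases -> Tue, Robotics -> Mon, Algebra -> Wed

Checking: Robotics(Mon) before Calculus(Sat); Systems(Thu) before Physics(Fri); Databases=Tue in [Tue,Fri]; Algebra=Wed in [Tue,Sat]; max 1 per day (cap 1).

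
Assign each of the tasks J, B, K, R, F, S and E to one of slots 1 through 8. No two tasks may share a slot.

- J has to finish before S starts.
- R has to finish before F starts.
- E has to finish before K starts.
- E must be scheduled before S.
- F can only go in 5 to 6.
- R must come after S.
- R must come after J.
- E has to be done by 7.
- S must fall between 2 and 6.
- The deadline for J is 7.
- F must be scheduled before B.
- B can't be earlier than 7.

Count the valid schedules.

42

Splitting on J: it can be 1 (18), 2 (18), 3 (6). Listing each branch's schedules as (B, K, R, F, S, E):
J=1: (7,3,5,6,4,2) (7,4,5,6,3,2) (7,5,4,6,3,2) (7,6,4,5,3,2) (7,8,4,5,3,2) (7,8,4,6,3,2) (7,8,5,6,3,2) (7,8,5,6,4,2) (7,8,5,6,4,3) (8,3,5,6,4,2) (8,4,5,6,3,2) (8,5,4,6,3,2) (8,6,4,5,3,2) (8,7,4,5,3,2) (8,7,4,6,3,2) (8,7,5,6,3,2) (8,7,5,6,4,2) (8,7,5,6,4,3) — 18.
J=2: (7,3,5,6,4,1) (7,4,5,6,3,1) (7,5,4,6,3,1) (7,6,4,5,3,1) (7,8,4,5,3,1) (7,8,4,6,3,1) (7,8,5,6,3,1) (7,8,5,6,4,1) (7,8,5,6,4,3) (8,3,5,6,4,1) (8,4,5,6,3,1) (8,5,4,6,3,1) (8,6,4,5,3,1) (8,7,4,5,3,1) (8,7,4,6,3,1) (8,7,5,6,3,1) (8,7,5,6,4,1) (8,7,5,6,4,3) — 18.
J=3: (7,2,5,6,4,1) (7,8,5,6,4,1) (7,8,5,6,4,2) (8,2,5,6,4,1) (8,7,5,6,4,1) (8,7,5,6,4,2) — 6.
Summing: 18 + 18 + 6 = 42.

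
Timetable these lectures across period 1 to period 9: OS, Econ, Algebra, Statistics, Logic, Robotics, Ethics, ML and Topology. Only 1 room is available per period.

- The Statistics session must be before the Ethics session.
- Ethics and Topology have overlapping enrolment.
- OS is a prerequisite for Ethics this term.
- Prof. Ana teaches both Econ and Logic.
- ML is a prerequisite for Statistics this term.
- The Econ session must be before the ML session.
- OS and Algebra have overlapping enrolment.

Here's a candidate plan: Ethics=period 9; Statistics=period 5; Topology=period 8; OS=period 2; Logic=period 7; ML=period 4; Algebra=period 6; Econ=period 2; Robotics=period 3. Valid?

The Statistics session must be before the Ethics session — holds.
OS and Algebra have overlapping enrolment — holds.
Prof. Ana teaches both Econ and Logic — holds.
Ethics and Topology have overlapping enrolment — holds.
OS is a prerequisite for Ethics this term — holds.
Only 1 room is available per period — violated.
The Econ session must be before the ML session — holds.
ML is a prerequisite for Statistics this term — holds.

No. Only 1 room is available per period is not satisfied.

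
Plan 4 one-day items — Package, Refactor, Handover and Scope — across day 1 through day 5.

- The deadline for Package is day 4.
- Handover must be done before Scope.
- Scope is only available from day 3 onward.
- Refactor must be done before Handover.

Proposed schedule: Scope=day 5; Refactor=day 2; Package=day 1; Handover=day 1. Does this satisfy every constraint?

Handover must be done before Scope — holds.
Scope is only available from day 3 onward — holds.
Refactor must be done before Handover — violated.
The deadline for Package is day 4 — holds.

Invalid. Refactor must be done before Handover.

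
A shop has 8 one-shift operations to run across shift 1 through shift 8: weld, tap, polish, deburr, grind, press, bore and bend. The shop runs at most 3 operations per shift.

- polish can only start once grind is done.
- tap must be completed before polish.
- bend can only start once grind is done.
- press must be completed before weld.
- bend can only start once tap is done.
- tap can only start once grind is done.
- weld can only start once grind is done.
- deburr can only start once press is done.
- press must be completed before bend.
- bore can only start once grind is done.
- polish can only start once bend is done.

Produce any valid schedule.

weld in shift 2, tap in shift 2, press in shift 1, grind in shift 1, polish in shift 4, deburr in shift 2, bore in shift 3, bend in shift 3

Checking: grind(shift 1) before polish(shift 4); press(shift 1) before bend(shift 3); press(shift 1) before deburr(shift 2); grind(shift 1) before weld(shift 2); tap(shift 2) before polish(shift 4); grind(shift 1) before bend(shift 3); bend(shift 3) before polish(shift 4); press(shift 1) before weld(shift 2); tap(shift 2) before bend(shift 3); grind(shift 1) before bore(shift 3); grind(shift 1) before tap(shift 2); max 3 per shift (cap 3).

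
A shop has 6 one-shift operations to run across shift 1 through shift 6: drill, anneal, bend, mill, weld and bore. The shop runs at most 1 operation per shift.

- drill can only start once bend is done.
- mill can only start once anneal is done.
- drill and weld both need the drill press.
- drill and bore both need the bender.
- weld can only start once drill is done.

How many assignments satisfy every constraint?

60

Splitting on drill: it can be shift 2 (12), shift 3 (18), shift 4 (18), shift 5 (12). Listing each branch's schedules as (anneal, bend, mill, weld, bore) by shift number:
drill=shift 2: (3,1,4,5,6) (3,1,4,6,5) (3,1,5,4,6) (3,1,5,6,4) (3,1,6,4,5) (3,1,6,5,4) (4,1,5,3,6) (4,1,5,6,3) (4,1,6,3,5) (4,1,6,5,3) (5,1,6,3,4) (5,1,6,4,3) — 12.
drill=shift 3: (1,2,4,5,6) (1,2,4,6,5) (1,2,5,4,6) (1,2,5,6,4) (1,2,6,4,5) (1,2,6,5,4) (2,1,4,5,6) (2,1,4,6,5) (2,1,5,4,6) (2,1,5,6,4) (2,1,6,4,5) (2,1,6,5,4) (4,1,5,6,2) (4,1,6,5,2) (4,2,5,6,1) (4,2,6,5,1) (5,1,6,4,2) (5,2,6,4,1) — 18.
drill=shift 4: (1,2,3,5,6) (1,2,3,6,5) (1,2,5,6,3) (1,2,6,5,3) (1,3,2,5,6) (1,3,2,6,5) (1,3,5,6,2) (1,3,6,5,2) (2,1,3,5,6) (2,1,3,6,5) (2,1,5,6,3) (2,1,6,5,3) (2,3,5,6,1) (2,3,6,5,1) (3,1,5,6,2) (3,1,6,5,2) (3,2,5,6,1) (3,2,6,5,1) — 18.
drill=shift 5: (1,2,3,6,4) (1,2,4,6,3) (1,3,2,6,4) (1,3,4,6,2) (1,4,2,6,3) (1,4,3,6,2) (2,1,3,6,4) (2,1,4,6,3) (2,3,4,6,1) (2,4,3,6,1) (3,1,4,6,2) (3,2,4,6,1) — 12.
Summing: 12 + 18 + 18 + 12 = 60.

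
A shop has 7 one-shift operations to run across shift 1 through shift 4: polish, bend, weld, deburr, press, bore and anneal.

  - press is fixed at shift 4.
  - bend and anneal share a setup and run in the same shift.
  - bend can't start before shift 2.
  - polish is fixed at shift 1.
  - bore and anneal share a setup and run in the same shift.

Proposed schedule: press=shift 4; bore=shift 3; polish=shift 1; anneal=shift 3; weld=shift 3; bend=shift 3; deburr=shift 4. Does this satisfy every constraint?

Valid

polish is fixed at shift 1 — holds.
bend and anneal share a setup and run in the same shift — holds.
bend can't start before shift 2 — holds.
press is fixed at shift 4 — holds.
bore and anneal share a setup and run in the same shift — holds.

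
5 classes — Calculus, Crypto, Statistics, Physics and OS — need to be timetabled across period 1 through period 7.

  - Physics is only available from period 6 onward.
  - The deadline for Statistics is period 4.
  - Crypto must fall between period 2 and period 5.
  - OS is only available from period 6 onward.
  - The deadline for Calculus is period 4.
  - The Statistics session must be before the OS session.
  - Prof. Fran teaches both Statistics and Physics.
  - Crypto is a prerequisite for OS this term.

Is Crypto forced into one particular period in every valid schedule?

Crypto can be period 2 (e.g. OS -> period 6, Calculus -> period 1, Crypto -> period 2, Statistics -> period 1, Physics -> period 6) or period 3 (e.g. OS=period 6; Physics=period 6; Statistics=period 1; Calculus=period 1; Crypto=period 3).

No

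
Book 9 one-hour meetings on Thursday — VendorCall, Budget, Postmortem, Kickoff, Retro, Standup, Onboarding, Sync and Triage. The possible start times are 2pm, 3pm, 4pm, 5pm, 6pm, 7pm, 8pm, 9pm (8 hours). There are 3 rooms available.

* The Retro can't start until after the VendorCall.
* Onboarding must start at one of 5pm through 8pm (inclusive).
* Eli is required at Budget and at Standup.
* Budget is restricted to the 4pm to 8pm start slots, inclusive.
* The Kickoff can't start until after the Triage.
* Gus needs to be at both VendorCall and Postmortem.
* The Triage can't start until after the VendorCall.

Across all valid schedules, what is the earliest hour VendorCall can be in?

2pm

Downstream work caps VendorCall at 7pm.
VendorCall at 2pm is achievable: Budget -> 4pm, Postmortem -> 3pm, Retro -> 3pm, Standup -> 2pm, Onboarding -> 5pm, Kickoff -> 4pm, VendorCall -> 2pm, Triage -> 3pm, Sync -> 2pm.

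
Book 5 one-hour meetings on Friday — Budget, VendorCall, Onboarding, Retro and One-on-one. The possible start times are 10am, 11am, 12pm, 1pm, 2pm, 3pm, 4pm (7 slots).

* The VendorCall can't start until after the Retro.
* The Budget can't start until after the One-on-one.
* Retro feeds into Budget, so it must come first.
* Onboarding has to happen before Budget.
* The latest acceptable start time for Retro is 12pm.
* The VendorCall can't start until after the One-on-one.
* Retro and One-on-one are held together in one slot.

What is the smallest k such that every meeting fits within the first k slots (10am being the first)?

The precedence chain requires at least 2 distinct slots.
2 works (last occupied slot: 11am): for example VendorCall=11am, Onboarding=10am, Retro=10am, Budget=11am, One-on-one=10am.

2 slots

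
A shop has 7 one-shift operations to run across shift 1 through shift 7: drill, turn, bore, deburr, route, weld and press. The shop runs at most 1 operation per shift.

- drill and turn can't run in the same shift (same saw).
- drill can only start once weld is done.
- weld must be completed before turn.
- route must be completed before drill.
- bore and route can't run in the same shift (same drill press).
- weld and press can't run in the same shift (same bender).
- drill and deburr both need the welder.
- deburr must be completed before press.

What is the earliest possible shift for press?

shift 2

Precedence pushes press to at least shift 2.
press at shift 2 is achievable: deburr in shift 1; press in shift 2; drill in shift 5; bore in shift 7; turn in shift 6; weld in shift 3; route in shift 4.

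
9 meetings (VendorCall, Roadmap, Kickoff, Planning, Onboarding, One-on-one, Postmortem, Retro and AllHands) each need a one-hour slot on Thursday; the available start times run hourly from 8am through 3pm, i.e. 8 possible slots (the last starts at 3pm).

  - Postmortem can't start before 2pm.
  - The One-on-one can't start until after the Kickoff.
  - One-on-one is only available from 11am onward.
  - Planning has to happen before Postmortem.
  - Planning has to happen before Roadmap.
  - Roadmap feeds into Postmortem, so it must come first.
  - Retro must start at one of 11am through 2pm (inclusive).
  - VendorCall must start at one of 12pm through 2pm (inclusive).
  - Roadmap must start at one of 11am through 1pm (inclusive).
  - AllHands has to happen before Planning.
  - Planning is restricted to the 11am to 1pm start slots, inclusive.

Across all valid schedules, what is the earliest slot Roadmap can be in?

Roadmap is available from 11am; precedence pushes Roadmap to at least 12pm; Roadmap's own window allows nothing later than 1pm.
Roadmap at 12pm is achievable: One-on-one in 11am; Postmortem in 2pm; Roadmap in 12pm; Retro in 11am; Planning in 11am; Kickoff in 8am; Onboarding in 8am; VendorCall in 12pm; AllHands in 8am.

12pm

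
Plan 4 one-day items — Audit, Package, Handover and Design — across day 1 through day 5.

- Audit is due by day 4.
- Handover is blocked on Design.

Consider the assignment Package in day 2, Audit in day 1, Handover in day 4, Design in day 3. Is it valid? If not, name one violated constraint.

Valid

Handover is blocked on Design — holds.
Audit is due by day 4 — holds.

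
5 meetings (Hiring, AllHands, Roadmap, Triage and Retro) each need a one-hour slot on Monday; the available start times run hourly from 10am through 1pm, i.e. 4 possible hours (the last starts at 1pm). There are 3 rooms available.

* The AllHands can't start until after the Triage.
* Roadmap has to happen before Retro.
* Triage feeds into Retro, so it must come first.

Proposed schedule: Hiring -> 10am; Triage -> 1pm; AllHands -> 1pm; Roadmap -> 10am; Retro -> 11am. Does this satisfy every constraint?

Roadmap has to happen before Retro — holds.
Triage feeds into Retro, so it must come first — violated.
The AllHands can't start until after the Triage — violated.
There are 3 rooms available — holds.

Invalid. Triage feeds into Retro, so it must come first.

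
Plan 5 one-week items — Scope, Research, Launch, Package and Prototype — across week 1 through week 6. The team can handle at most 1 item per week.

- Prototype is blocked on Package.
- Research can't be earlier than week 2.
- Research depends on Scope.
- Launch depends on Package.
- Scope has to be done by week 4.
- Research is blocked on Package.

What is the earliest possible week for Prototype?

week 2

Precedence pushes Prototype to at least week 2.
Prototype at week 2 is achievable: Scope=week 3; Research=week 4; Package=week 1; Launch=week 5; Prototype=week 2.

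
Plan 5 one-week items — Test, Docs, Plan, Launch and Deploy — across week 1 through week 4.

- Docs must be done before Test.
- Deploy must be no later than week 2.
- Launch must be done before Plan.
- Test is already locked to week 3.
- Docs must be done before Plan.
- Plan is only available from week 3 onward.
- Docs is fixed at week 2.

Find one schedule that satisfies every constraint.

Launch=week 1; Deploy=week 1; Plan=week 3; Docs=week 2; Test=week 3

Checking: Launch(week 1) before Plan(week 3); Docs(week 2) before Test(week 3); Docs(week 2) before Plan(week 3); Test=week 3 in [week 3,week 3]; Docs=week 2 in [week 2,week 2]; Plan=week 3 in [week 3,week 4]; Deploy=week 1 in [week 1,week 2].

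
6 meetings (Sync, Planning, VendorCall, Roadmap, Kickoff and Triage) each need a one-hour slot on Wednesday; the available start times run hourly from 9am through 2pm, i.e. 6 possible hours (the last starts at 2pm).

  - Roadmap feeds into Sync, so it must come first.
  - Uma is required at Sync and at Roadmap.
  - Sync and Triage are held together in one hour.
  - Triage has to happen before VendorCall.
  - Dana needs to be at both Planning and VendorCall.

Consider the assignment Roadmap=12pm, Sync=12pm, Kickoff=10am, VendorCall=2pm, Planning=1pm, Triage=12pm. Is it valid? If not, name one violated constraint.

Uma is required at Sync and at Roadmap — violated.
Roadmap feeds into Sync, so it must come first — violated.
Sync and Triage are held together in one hour — holds.
Triage has to happen before VendorCall — holds.
Dana needs to be at both Planning and VendorCall — holds.

No — it violates: Uma is required at Sync and at Roadmap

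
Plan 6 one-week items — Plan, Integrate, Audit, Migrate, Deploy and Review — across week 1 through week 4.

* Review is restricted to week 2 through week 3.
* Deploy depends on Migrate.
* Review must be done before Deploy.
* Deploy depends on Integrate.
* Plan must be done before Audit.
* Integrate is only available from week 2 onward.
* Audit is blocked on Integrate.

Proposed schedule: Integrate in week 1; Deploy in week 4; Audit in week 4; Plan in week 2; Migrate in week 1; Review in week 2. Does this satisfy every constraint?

Deploy depends on Migrate — holds.
Plan must be done before Audit — holds.
Review must be done before Deploy — holds.
Audit is blocked on Integrate — holds.
Review is restricted to week 2 through week 3 — holds.
Integrate is only available from week 2 onward — violated.
Deploy depends on Integrate — holds.

No. Integrate is only available from week 2 onward is not satisfied.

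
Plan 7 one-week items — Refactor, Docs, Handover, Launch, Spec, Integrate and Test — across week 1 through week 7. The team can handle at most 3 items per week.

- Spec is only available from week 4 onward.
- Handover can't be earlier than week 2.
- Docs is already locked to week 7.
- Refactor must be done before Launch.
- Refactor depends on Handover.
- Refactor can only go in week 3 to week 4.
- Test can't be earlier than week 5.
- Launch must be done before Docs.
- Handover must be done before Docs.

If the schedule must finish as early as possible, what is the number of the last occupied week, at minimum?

week 7

The precedence chain requires at least 4 distinct weeks.
With at most 3 per week and 7 work items, at least 3 weeks are needed.
Docs can't be placed before week 7, so the schedule must run through at least week 7.
7 works (last occupied week: week 7): for example Docs=week 7, Integrate=week 1, Spec=week 4, Launch=week 4, Test=week 5, Refactor=week 3, Handover=week 2.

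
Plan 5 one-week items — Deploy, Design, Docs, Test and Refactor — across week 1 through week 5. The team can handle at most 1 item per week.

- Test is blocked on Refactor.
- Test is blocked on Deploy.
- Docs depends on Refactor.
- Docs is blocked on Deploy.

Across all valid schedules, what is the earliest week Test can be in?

week 3

Precedence pushes Test to at least week 2.
Test at week 3 is achievable: Deploy=week 1; Docs=week 4; Test=week 3; Design=week 5; Refactor=week 2.
Nothing earlier works — the capacity limit rule out every week before week 3.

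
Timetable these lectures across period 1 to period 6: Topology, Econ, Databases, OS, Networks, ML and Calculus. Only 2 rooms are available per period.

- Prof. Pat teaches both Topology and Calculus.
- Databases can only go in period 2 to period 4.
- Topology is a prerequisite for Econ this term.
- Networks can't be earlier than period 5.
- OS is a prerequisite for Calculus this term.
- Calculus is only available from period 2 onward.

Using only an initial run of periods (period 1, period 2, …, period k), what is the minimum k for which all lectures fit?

5 periods

The precedence chain requires at least 2 distinct periods.
With at most 2 per period and 7 lectures, at least 4 periods are needed.
Networks can't be placed before period 5, so the schedule must run through at least period 5.
5 works (last occupied period: period 5): for example OS=period 1; Databases=period 2; Calculus=period 2; Topology=period 1; ML=period 3; Econ=period 3; Networks=period 5.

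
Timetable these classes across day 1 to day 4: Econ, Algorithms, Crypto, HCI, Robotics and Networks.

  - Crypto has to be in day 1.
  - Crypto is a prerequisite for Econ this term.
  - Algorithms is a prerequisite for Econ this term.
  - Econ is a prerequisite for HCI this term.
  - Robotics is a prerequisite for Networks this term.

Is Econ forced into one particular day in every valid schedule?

Econ can be day 2 (e.g. HCI -> day 3, Crypto -> day 1, Networks -> day 2, Robotics -> day 1, Econ -> day 2, Algorithms -> day 1) or day 3 (e.g. Econ in day 3, Algorithms in day 1, Robotics in day 1, HCI in day 4, Networks in day 2, Crypto in day 1).

No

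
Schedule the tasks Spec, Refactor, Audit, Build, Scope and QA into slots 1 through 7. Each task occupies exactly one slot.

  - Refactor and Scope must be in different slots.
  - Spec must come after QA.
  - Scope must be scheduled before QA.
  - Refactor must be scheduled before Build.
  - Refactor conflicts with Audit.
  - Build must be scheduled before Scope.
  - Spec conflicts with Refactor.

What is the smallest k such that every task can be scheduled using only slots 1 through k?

5 slots

The precedence chain requires at least 5 distinct slots.
5 works (last occupied slot: 5): for example Spec -> 5; Refactor -> 1; Build -> 2; Scope -> 3; QA -> 4; Audit -> 2.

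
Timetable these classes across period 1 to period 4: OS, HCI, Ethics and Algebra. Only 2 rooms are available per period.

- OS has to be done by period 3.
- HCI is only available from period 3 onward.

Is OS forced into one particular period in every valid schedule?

No

OS can be period 1 (e.g. HCI=period 3, Algebra=period 2, Ethics=period 1, OS=period 1) or period 2 (e.g. HCI -> period 3, Ethics -> period 1, Algebra -> period 1, OS -> period 2).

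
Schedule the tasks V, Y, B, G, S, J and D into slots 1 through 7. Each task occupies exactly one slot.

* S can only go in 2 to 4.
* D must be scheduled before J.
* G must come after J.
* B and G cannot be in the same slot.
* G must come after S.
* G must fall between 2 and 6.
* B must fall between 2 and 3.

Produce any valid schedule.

G in 3, B in 2, S in 2, D in 1, V in 1, Y in 1, J in 2

Checking: J(2) before G(3); D(1) before J(2); S(2) before G(3); B(2) != G(3); B=2 in [2,3]; G=3 in [2,6]; S=2 in [2,4].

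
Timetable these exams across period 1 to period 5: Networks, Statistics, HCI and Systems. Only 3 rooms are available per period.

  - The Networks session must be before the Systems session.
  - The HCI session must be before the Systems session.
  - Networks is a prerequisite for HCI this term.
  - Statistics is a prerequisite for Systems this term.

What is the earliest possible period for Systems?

period 3

Precedence pushes Systems to at least period 3.
Systems at period 3 is achievable: HCI -> period 2, Networks -> period 1, Systems -> period 3, Statistics -> period 1.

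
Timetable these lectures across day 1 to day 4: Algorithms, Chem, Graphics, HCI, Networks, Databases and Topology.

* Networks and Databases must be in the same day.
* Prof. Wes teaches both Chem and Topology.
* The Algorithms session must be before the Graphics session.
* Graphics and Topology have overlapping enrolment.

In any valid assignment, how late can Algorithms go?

day 3

Downstream work caps Algorithms at day 3.
Algorithms at day 3 is achievable: Networks -> day 1, HCI -> day 1, Topology -> day 2, Databases -> day 1, Algorithms -> day 3, Graphics -> day 4, Chem -> day 1.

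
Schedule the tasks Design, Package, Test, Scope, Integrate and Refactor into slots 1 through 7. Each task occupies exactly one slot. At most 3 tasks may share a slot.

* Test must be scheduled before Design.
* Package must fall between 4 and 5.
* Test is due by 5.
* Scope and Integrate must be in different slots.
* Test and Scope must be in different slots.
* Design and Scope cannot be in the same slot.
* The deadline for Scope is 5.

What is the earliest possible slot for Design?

2

Precedence pushes Design to at least 2.
Design at 2 is achievable: Scope=3; Integrate=1; Test=1; Design=2; Refactor=1; Package=4.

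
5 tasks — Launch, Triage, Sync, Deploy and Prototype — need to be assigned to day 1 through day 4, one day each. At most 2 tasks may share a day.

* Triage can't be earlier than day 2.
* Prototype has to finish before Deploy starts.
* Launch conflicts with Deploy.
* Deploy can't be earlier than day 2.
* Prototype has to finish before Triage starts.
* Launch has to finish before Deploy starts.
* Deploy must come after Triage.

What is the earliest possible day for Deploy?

Deploy is available from day 2; precedence pushes Deploy to at least day 3.
Deploy at day 3 is achievable: Prototype=day 1; Sync=day 2; Triage=day 2; Deploy=day 3; Launch=day 1.

day 3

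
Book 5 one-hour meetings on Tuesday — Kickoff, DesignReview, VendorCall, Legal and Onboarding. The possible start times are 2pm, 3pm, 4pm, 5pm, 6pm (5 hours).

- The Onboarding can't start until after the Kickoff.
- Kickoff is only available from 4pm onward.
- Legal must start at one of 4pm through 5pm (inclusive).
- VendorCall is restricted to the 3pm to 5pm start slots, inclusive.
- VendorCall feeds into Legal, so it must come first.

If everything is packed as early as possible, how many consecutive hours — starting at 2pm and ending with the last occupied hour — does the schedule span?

The precedence chain requires at least 2 distinct hours.
Propagating the time windows through the other constraints, Onboarding can't land before 5pm — that is hour 4 counting from 2pm — so the schedule must run through at least 4 hours.
4 works (last occupied hour: 5pm): for example Kickoff in 4pm; DesignReview in 2pm; Legal in 4pm; VendorCall in 3pm; Onboarding in 5pm.

4 hours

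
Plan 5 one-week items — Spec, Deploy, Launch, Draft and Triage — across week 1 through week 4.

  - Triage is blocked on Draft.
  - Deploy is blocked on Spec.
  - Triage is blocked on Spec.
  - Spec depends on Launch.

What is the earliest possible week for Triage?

Precedence pushes Triage to at least week 3.
Triage at week 3 is achievable: Deploy in week 3, Launch in week 1, Draft in week 1, Triage in week 3, Spec in week 2.

week 3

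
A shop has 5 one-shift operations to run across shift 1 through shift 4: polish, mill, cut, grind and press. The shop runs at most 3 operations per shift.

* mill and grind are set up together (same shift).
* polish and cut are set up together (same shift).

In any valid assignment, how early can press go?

press at shift 1 is achievable: press=shift 1, grind=shift 2, polish=shift 1, cut=shift 1, mill=shift 2.

shift 1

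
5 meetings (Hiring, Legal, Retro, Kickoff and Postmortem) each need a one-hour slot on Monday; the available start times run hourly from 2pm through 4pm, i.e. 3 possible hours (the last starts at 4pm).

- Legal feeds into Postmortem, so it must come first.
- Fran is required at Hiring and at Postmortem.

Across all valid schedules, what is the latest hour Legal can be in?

3pm

Downstream work caps Legal at 3pm.
Legal at 3pm is achievable: Kickoff in 2pm, Legal in 3pm, Retro in 2pm, Hiring in 2pm, Postmortem in 4pm.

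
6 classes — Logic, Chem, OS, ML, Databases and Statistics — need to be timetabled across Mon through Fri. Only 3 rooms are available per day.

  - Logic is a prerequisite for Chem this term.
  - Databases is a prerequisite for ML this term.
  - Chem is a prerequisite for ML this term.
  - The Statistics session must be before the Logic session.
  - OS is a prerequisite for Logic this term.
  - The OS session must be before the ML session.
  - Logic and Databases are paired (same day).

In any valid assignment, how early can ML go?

Precedence pushes ML to at least Thu.
ML at Thu is achievable: Chem=Wed; ML=Thu; Logic=Tue; Databases=Tue; Statistics=Mon; OS=Mon.

Thu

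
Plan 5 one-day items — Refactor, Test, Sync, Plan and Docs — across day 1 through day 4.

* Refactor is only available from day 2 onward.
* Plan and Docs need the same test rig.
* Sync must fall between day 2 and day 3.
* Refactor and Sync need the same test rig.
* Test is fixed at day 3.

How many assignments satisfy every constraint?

48

Splitting on Refactor: it can be day 2 (12), day 3 (12), day 4 (24). Listing each branch's schedules as (Test, Sync, Plan, Docs) by day number:
Refactor=day 2: (3,3,1,2) (3,3,1,3) (3,3,1,4) (3,3,2,1) (3,3,2,3) (3,3,2,4) (3,3,3,1) (3,3,3,2) (3,3,3,4) (3,3,4,1) (3,3,4,2) (3,3,4,3) — 12.
Refactor=day 3: (3,2,1,2) (3,2,1,3) (3,2,1,4) (3,2,2,1) (3,2,2,3) (3,2,2,4) (3,2,3,1) (3,2,3,2) (3,2,3,4) (3,2,4,1) (3,2,4,2) (3,2,4,3) — 12.
Refactor=day 4: (3,2,1,2) (3,2,1,3) (3,2,1,4) (3,2,2,1) (3,2,2,3) (3,2,2,4) (3,2,3,1) (3,2,3,2) (3,2,3,4) (3,2,4,1) (3,2,4,2) (3,2,4,3) (3,3,1,2) (3,3,1,3) (3,3,1,4) (3,3,2,1) (3,3,2,3) (3,3,2,4) (3,3,3,1) (3,3,3,2) (3,3,3,4) (3,3,4,1) (3,3,4,2) (3,3,4,3) — 24.
Summing: 12 + 12 + 24 = 48.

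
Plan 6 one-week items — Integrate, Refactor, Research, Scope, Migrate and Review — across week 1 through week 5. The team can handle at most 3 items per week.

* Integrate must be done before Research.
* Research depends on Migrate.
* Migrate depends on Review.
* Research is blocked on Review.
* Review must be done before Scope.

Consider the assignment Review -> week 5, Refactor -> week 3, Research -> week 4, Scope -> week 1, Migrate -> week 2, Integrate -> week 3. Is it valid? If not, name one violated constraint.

Research depends on Migrate — holds.
Migrate depends on Review — violated.
The team can handle at most 3 items per week — holds.
Integrate must be done before Research — holds.
Research is blocked on Review — violated.
Review must be done before Scope — violated.

Invalid. Review must be done before Scope.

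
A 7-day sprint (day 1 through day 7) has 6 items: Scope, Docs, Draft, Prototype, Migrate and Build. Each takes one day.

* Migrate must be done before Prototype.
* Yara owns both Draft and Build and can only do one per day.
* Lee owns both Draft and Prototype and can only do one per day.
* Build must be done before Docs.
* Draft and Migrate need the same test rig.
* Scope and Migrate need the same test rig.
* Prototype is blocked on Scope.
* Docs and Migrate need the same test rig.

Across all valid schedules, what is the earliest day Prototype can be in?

day 3

Precedence pushes Prototype to at least day 2.
Prototype at day 3 is achievable: Prototype in day 3, Migrate in day 2, Scope in day 1, Draft in day 4, Build in day 1, Docs in day 3.
Nothing earlier works — the conflict constraints rule out every day before day 3.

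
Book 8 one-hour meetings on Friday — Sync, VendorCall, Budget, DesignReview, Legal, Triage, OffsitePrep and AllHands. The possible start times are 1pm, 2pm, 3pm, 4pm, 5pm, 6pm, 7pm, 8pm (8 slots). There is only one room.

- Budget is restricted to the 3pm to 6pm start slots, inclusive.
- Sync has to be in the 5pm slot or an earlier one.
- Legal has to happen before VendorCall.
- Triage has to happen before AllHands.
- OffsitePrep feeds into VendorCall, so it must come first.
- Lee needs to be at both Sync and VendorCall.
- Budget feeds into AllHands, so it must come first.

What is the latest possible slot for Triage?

7pm

Downstream work caps Triage at 7pm.
Triage at 7pm is achievable: Triage=7pm, DesignReview=6pm, AllHands=8pm, Sync=1pm, VendorCall=5pm, OffsitePrep=4pm, Legal=2pm, Budget=3pm.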